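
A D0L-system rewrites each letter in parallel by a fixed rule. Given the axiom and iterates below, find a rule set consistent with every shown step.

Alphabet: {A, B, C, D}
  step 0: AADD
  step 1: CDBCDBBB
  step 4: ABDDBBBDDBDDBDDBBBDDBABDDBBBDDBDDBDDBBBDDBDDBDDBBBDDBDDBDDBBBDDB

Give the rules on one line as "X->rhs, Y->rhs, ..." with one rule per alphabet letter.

A->CDB, B->DDB, C->A, D->B

  step 0 ⇒ step 1: AADD ⇒ CDB·CDB·B·B
    A ↦ CDB
    D ↦ B
    B ↦ DDB  (constrained at step 1)
    C ↦ A  (constrained at step 1)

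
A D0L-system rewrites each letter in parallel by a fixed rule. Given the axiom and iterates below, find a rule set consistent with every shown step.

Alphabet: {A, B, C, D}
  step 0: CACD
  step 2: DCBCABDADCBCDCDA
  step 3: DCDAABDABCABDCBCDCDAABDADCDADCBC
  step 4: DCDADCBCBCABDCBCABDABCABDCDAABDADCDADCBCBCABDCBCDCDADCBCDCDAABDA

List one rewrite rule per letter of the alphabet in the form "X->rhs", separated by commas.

  step 3 ⇒ step 4: DCDAABDABCABDCBCDCDAABDADCDADCBC ⇒ DC·DA·DC·BC·BC·AB·DC·BC·AB·DA·BC·AB·DC·DA·AB·DA·DC·DA·DC·BC·BC·AB·DC·BC·DC·DA·DC·BC·DC·DA·AB·DA
    A ↦ BC
    B ↦ AB
    C ↦ DA
    D ↦ DC

A->BC, B->AB, C->DA, D->DC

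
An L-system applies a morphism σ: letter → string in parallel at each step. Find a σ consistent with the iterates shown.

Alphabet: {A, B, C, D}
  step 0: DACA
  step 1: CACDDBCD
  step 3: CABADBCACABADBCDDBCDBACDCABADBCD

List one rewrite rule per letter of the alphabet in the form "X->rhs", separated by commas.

A->CD, B->BA, C->DB, D->CA

  step 0 ⇒ step 1: DACA ⇒ CA·CD·DB·CD
    A ↦ CD
    C ↦ DB
    D ↦ CA
    B ↦ BA  (constrained at step 1)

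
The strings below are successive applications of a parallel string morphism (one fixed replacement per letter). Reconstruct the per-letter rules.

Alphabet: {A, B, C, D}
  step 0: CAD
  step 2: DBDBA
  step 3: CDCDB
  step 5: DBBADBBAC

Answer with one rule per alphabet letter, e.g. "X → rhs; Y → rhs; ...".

  step 2 ⇒ step 3: DBDBA ⇒ C·D·C·D·B
    A ↦ B
    B ↦ D
    D ↦ C
    C ↦ BA  (constrained at step 0)

A->B, B->D, C->BA, D->C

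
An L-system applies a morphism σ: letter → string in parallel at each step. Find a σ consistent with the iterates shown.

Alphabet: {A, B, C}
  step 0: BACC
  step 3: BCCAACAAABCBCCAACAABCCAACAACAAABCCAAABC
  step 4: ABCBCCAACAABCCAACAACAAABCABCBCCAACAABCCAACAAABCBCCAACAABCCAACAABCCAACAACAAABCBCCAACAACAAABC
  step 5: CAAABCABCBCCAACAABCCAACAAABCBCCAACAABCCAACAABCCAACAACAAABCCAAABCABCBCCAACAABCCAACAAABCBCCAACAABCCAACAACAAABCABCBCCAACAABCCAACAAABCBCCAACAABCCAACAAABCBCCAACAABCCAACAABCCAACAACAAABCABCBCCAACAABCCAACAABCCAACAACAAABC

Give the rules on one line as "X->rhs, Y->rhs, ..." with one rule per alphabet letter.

  step 4 ⇒ step 5: ABCBCCAACAABCCAACAACAAABCABCBCCAACAABCCAACAAABCBCCAACAABCCAACAABCCAACAACAAABCBCCAACAACAAABC ⇒ CAA·A·BC·A·BC·BC·CAA·CAA·BC·CAA·CAA·A·BC·BC·CAA·CAA·BC·CAA·CAA·BC·CAA·CAA·CAA·A·BC·CAA·A·BC·A·BC·BC·CAA·CAA·BC·CAA·CAA·A·BC·BC·CAA·CAA·BC·CAA·CAA·CAA·A·BC·A·BC·BC·CAA·CAA·BC·CAA·CAA·A·BC·BC·CAA·CAA·BC·CAA·CAA·A·BC·BC·CAA·CAA·BC·CAA·CAA·BC·CAA·CAA·CAA·A·BC·A·BC·BC·CAA·CAA·BC·CAA·CAA·BC·CAA·CAA·CAA·A·BC
    A ↦ CAA
    B ↦ A
    C ↦ BC

A->CAA, B->A, C->BC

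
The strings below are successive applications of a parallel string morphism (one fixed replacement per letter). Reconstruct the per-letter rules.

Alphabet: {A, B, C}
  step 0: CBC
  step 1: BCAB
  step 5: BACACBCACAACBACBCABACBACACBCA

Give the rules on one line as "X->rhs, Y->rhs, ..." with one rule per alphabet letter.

  step 0 ⇒ step 1: CBC ⇒ B·CA·B
    B ↦ CA
    C ↦ B
    A ↦ AC  (constrained at step 1)

A->AC, B->CA, C->B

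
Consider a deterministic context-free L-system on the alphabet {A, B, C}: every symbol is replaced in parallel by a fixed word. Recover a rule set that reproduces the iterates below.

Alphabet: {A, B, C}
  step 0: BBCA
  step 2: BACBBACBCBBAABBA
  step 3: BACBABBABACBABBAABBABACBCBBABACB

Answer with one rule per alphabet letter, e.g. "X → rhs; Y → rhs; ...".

A->CB, B->BA, C->AB

  step 2 ⇒ step 3: BACBBACBCBBAABBA ⇒ BA·CB·AB·BA·BA·CB·AB·BA·AB·BA·BA·CB·CB·BA·BA·CB
    A ↦ CB
    B ↦ BA
    C ↦ AB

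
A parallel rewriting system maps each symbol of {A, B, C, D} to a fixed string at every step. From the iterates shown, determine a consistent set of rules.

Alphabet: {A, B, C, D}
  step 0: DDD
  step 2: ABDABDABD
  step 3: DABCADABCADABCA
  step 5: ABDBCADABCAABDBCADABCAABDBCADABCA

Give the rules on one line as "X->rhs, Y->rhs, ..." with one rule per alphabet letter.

  step 2 ⇒ step 3: ABDABDABD ⇒ D·A·BCA·D·A·BCA·D·A·BCA
    A ↦ D
    B ↦ A
    D ↦ BCA
    C ↦ B  (constrained at step 3)

A->D, B->A, C->B, D->BCA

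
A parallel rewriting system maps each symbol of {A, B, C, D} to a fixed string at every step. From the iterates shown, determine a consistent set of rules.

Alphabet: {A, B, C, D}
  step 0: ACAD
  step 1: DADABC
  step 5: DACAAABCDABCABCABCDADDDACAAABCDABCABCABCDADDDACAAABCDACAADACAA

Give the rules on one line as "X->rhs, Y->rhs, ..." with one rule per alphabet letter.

  step 0 ⇒ step 1: ACAD ⇒ D·A·D·ABC
    A ↦ D
    C ↦ A
    D ↦ ABC
    B ↦ ACA  (constrained at step 1)

A->D, B->ACA, C->A, D->ABC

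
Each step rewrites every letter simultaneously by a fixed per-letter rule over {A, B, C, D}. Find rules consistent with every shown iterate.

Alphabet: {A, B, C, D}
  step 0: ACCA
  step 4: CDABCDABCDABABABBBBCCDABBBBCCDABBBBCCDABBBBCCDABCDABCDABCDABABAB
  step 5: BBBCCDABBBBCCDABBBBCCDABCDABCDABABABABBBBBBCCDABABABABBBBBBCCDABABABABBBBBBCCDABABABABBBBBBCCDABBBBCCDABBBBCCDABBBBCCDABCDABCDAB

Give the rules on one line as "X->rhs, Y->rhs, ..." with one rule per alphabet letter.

A->CD, B->AB, C->BB, D->BC

  step 4 ⇒ step 5: CDABCDABCDABABABBBBCCDABBBBCCDABBBBCCDABBBBCCDABCDABCDABCDABABAB ⇒ BB·BC·CD·AB·BB·BC·CD·AB·BB·BC·CD·AB·CD·AB·CD·AB·AB·AB·AB·BB·BB·BC·CD·AB·AB·AB·AB·BB·BB·BC·CD·AB·AB·AB·AB·BB·BB·BC·CD·AB·AB·AB·AB·BB·BB·BC·CD·AB·BB·BC·CD·AB·BB·BC·CD·AB·BB·BC·CD·AB·CD·AB·CD·AB
    A ↦ CD
    B ↦ AB
    C ↦ BB
    D ↦ BC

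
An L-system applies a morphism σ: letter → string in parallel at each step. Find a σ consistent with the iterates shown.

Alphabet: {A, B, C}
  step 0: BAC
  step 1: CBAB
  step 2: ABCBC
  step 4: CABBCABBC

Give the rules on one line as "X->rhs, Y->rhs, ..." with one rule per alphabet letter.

A->B, B->C, C->AB

  step 1 ⇒ step 2: CBAB ⇒ AB·C·B·C
    A ↦ B
    B ↦ C
    C ↦ AB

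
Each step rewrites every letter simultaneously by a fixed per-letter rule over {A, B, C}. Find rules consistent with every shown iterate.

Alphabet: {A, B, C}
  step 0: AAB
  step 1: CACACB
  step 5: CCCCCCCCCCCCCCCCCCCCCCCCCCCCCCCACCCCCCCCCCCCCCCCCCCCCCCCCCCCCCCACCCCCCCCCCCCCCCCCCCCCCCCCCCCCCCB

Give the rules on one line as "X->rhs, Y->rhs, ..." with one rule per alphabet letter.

A->CA, B->CB, C->CC

  step 0 ⇒ step 1: AAB ⇒ CA·CA·CB
    A ↦ CA
    B ↦ CB
    C ↦ CC  (constrained at step 1)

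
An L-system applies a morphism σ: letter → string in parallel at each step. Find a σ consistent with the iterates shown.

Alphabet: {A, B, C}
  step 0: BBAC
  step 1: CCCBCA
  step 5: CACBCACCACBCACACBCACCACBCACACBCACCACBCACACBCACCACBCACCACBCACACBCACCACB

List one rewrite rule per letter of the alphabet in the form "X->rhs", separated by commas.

  step 0 ⇒ step 1: BBAC ⇒ C·C·CB·CA
    A ↦ CB
    B ↦ C
    C ↦ CA

A->CB, B->C, C->CA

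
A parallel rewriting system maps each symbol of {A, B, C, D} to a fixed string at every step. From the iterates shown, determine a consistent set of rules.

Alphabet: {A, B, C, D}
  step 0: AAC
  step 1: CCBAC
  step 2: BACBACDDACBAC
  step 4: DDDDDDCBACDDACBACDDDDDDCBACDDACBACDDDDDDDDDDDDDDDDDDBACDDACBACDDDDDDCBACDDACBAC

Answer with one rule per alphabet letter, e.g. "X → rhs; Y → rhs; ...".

A->C, B->DDA, C->BAC, D->DDD

  step 1 ⇒ step 2: CCBAC ⇒ BAC·BAC·DDA·C·BAC
    A ↦ C
    B ↦ DDA
    C ↦ BAC
    D ↦ DDD  (constrained at step 2)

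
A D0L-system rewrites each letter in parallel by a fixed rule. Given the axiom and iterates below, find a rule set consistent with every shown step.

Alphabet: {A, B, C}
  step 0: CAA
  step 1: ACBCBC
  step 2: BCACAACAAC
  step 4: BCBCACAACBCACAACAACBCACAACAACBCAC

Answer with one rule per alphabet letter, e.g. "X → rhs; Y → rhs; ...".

A->BC, B->A, C->AC

  step 1 ⇒ step 2: ACBCBC ⇒ BC·AC·A·AC·A·AC
    A ↦ BC
    B ↦ A
    C ↦ AC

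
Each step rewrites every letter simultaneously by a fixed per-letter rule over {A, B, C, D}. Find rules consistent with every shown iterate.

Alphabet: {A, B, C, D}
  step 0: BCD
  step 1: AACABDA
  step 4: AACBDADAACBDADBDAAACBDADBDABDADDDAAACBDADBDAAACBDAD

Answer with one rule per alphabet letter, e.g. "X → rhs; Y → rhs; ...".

  step 0 ⇒ step 1: BCD ⇒ AAC·A·BDA
    B ↦ AAC
    C ↦ A
    D ↦ BDA
    A ↦ D  (constrained at step 1)

A->D, B->AAC, C->A, D->BDA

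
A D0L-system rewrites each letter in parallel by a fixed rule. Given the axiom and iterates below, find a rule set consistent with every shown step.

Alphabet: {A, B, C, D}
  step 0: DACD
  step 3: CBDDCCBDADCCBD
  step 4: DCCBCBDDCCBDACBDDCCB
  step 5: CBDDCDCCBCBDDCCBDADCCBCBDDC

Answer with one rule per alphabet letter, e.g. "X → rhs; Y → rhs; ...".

  step 4 ⇒ step 5: DCCBCBDDCCBDACBDDCCB ⇒ CB·D·D·C·D·C·CB·CB·D·D·C·CB·DA·D·C·CB·CB·D·D·C
    A ↦ DA
    B ↦ C
    C ↦ D
    D ↦ CB

A->DA, B->C, C->D, D->CB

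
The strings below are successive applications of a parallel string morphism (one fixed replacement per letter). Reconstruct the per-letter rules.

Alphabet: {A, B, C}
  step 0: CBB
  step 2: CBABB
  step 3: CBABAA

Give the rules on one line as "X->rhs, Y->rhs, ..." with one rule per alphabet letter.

  step 2 ⇒ step 3: CBABB ⇒ CB·A·B·A·A
    A ↦ B
    B ↦ A
    C ↦ CB

A->B, B->A, C->CB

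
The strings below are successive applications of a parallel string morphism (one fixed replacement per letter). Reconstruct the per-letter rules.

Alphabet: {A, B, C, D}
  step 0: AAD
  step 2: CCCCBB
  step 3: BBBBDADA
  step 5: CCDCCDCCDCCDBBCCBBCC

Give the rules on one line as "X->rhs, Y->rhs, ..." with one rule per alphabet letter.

  step 2 ⇒ step 3: CCCCBB ⇒ B·B·B·B·DA·DA
    B ↦ DA
    C ↦ B
    A ↦ D  (constrained at step 0)
    D ↦ CC  (constrained at step 0)

A->D, B->DA, C->B, D->CC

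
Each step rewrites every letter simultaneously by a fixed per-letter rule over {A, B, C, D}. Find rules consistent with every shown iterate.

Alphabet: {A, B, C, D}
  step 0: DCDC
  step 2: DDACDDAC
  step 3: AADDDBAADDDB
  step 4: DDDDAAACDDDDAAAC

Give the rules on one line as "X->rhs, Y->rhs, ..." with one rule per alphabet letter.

  step 3 ⇒ step 4: AADDDBAADDDB ⇒ DD·DD·A·A·A·C·DD·DD·A·A·A·C
    A ↦ DD
    B ↦ C
    D ↦ A
  step 2 ⇒ step 3: DDACDDAC ⇒ A·A·DD·DB·A·A·DD·DB
    C ↦ DB

A->DD, B->C, C->DB, D->A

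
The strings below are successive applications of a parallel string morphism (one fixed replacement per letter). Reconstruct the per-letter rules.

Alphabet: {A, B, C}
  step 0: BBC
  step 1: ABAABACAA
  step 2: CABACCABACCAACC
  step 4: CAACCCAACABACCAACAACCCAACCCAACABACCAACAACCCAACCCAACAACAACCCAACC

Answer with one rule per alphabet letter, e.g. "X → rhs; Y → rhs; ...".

A->C, B->ABA, C->CAA

  step 1 ⇒ step 2: ABAABACAA ⇒ C·ABA·C·C·ABA·C·CAA·C·C
    A ↦ C
    B ↦ ABA
    C ↦ CAA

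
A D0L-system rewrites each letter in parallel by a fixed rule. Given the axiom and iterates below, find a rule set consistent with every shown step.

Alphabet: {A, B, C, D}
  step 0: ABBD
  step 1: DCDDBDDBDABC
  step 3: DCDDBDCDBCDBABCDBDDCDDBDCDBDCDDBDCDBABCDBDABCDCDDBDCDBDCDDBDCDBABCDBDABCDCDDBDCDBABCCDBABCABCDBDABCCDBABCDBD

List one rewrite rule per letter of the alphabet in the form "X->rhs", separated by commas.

A->DCD, B->DBD, C->CDB, D->ABC

  step 0 ⇒ step 1: ABBD ⇒ DCD·DBD·DBD·ABC
    A ↦ DCD
    B ↦ DBD
    D ↦ ABC
    C ↦ CDB  (constrained at step 1)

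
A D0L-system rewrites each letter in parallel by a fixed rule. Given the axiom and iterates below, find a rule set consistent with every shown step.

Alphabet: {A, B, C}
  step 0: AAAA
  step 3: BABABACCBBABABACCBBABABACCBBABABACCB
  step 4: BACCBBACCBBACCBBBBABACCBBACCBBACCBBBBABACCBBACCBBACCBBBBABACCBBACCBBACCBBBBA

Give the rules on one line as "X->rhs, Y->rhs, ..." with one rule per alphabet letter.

  step 3 ⇒ step 4: BABABACCBBABABACCBBABABACCBBABABACCB ⇒ BA·CCB·BA·CCB·BA·CCB·B·B·BA·BA·CCB·BA·CCB·BA·CCB·B·B·BA·BA·CCB·BA·CCB·BA·CCB·B·B·BA·BA·CCB·BA·CCB·BA·CCB·B·B·BA
    A ↦ CCB
    B ↦ BA
    C ↦ B

A->CCB, B->BA, C->B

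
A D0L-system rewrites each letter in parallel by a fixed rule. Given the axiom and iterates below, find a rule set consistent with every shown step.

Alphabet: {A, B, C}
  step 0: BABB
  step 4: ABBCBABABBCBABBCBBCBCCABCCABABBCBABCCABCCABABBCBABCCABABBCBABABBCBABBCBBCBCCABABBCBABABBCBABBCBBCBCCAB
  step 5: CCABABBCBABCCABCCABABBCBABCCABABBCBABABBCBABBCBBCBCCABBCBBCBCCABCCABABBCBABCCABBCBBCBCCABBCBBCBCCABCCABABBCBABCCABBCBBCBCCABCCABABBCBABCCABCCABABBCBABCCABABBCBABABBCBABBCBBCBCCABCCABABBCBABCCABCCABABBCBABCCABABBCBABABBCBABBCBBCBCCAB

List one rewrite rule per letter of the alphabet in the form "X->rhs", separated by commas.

A->CC, B->AB, C->BCB

  step 4 ⇒ step 5: ABBCBABABBCBABBCBBCBCCABCCABABBCBABCCABCCABABBCBABCCABABBCBABABBCBABBCBBCBCCABABBCBABABBCBABBCBBCBCCAB ⇒ CC·AB·AB·BCB·AB·CC·AB·CC·AB·AB·BCB·AB·CC·AB·AB·BCB·AB·AB·BCB·AB·BCB·BCB·CC·AB·BCB·BCB·CC·AB·CC·AB·AB·BCB·AB·CC·AB·BCB·BCB·CC·AB·BCB·BCB·CC·AB·CC·AB·AB·BCB·AB·CC·AB·BCB·BCB·CC·AB·CC·AB·AB·BCB·AB·CC·AB·CC·AB·AB·BCB·AB·CC·AB·AB·BCB·AB·AB·BCB·AB·BCB·BCB·CC·AB·CC·AB·AB·BCB·AB·CC·AB·CC·AB·AB·BCB·AB·CC·AB·AB·BCB·AB·AB·BCB·AB·BCB·BCB·CC·AB
    A ↦ CC
    B ↦ AB
    C ↦ BCB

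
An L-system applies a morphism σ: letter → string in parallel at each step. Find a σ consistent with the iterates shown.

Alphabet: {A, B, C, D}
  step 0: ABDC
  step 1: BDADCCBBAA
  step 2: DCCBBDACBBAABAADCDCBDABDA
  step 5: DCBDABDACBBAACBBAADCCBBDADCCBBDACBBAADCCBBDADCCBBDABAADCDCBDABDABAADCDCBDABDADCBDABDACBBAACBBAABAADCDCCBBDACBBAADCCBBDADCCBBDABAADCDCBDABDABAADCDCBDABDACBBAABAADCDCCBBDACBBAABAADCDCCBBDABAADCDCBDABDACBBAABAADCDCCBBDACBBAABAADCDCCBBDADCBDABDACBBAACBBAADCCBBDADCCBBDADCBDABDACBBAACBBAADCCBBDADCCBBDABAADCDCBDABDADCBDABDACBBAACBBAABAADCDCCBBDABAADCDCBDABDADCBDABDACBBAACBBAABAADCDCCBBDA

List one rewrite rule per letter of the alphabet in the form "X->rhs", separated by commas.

  step 1 ⇒ step 2: BDADCCBBAA ⇒ DC·CB·BDA·CB·BAA·BAA·DC·DC·BDA·BDA
    A ↦ BDA
    B ↦ DC
    C ↦ BAA
    D ↦ CB

A->BDA, B->DC, C->BAA, D->CB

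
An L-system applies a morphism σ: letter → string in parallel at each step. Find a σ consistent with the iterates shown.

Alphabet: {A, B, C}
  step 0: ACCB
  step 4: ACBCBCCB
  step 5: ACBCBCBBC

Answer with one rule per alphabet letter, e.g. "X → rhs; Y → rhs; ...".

  step 4 ⇒ step 5: ACBCBCCB ⇒ AC·B·C·B·C·B·B·C
    A ↦ AC
    B ↦ C
    C ↦ B

A->AC, B->C, C->B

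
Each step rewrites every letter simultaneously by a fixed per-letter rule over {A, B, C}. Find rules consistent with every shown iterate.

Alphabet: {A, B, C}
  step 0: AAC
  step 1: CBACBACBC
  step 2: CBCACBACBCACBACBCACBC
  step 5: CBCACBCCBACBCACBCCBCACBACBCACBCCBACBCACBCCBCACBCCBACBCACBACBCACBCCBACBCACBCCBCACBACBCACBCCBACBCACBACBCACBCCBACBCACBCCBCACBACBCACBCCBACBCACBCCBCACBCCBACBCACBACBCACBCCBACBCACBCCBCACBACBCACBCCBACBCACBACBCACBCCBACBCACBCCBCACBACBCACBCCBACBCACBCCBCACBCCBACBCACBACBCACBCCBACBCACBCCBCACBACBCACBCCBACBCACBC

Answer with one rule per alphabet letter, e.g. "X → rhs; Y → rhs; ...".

A->CBA, B->A, C->CBC

  step 1 ⇒ step 2: CBACBACBC ⇒ CBC·A·CBA·CBC·A·CBA·CBC·A·CBC
    A ↦ CBA
    B ↦ A
    C ↦ CBC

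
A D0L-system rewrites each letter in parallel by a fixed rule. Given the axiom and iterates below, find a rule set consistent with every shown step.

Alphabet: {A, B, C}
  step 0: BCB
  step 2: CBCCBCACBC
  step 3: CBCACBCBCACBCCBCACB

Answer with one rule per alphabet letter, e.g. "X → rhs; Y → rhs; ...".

A->C, B->CA, C->CB

  step 2 ⇒ step 3: CBCCBCACBC ⇒ CB·CA·CB·CB·CA·CB·C·CB·CA·CB
    A ↦ C
    B ↦ CA
    C ↦ CB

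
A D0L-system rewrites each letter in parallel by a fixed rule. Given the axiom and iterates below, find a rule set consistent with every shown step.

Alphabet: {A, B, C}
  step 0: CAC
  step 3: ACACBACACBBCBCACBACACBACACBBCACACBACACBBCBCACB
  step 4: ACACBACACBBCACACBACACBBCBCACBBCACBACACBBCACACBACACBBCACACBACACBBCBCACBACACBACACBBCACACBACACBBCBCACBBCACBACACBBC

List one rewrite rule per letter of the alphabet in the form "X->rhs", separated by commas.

  step 3 ⇒ step 4: ACACBACACBBCBCACBACACBACACBBCACACBACACBBCBCACB ⇒ AC·ACB·AC·ACB·BC·AC·ACB·AC·ACB·BC·BC·ACB·BC·ACB·AC·ACB·BC·AC·ACB·AC·ACB·BC·AC·ACB·AC·ACB·BC·BC·ACB·AC·ACB·AC·ACB·BC·AC·ACB·AC·ACB·BC·BC·ACB·BC·ACB·AC·ACB·BC
    A ↦ AC
    B ↦ BC
    C ↦ ACB

A->AC, B->BC, C->ACB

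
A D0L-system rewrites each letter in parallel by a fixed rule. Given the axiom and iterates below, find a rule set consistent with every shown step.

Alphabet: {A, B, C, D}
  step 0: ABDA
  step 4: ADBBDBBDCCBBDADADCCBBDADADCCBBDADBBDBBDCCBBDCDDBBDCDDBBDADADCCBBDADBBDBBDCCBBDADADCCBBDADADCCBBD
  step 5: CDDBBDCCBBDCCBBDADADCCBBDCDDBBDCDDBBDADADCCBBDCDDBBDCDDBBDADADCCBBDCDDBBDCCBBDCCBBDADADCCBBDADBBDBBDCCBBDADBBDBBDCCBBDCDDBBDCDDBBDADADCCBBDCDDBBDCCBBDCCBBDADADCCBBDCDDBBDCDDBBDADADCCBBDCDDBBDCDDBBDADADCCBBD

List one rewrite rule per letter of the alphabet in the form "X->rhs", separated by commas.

  step 4 ⇒ step 5: ADBBDBBDCCBBDADADCCBBDADADCCBBDADBBDBBDCCBBDCDDBBDCDDBBDADADCCBBDADBBDBBDCCBBDADADCCBBDADADCCBBD ⇒ CDD·BBD·C·C·BBD·C·C·BBD·AD·AD·C·C·BBD·CDD·BBD·CDD·BBD·AD·AD·C·C·BBD·CDD·BBD·CDD·BBD·AD·AD·C·C·BBD·CDD·BBD·C·C·BBD·C·C·BBD·AD·AD·C·C·BBD·AD·BBD·BBD·C·C·BBD·AD·BBD·BBD·C·C·BBD·CDD·BBD·CDD·BBD·AD·AD·C·C·BBD·CDD·BBD·C·C·BBD·C·C·BBD·AD·AD·C·C·BBD·CDD·BBD·CDD·BBD·AD·AD·C·C·BBD·CDD·BBD·CDD·BBD·AD·AD·C·C·BBD
    A ↦ CDD
    B ↦ C
    C ↦ AD
    D ↦ BBD

A->CDD, B->C, C->AD, D->BBD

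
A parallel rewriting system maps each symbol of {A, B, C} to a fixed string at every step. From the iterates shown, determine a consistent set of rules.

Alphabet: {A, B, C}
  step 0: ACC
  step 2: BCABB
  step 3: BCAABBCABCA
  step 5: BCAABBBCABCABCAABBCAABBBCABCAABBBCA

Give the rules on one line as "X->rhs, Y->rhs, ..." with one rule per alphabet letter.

  step 2 ⇒ step 3: BCABB ⇒ BCA·A·B·BCA·BCA
    A ↦ B
    B ↦ BCA
    C ↦ A

A->B, B->BCA, C->A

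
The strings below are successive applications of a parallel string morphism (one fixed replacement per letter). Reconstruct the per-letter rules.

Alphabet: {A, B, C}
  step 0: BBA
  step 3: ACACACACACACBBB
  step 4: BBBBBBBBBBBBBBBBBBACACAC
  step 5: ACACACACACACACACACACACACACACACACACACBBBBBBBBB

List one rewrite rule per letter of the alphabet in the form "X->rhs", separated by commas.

  step 4 ⇒ step 5: BBBBBBBBBBBBBBBBBBACACAC ⇒ AC·AC·AC·AC·AC·AC·AC·AC·AC·AC·AC·AC·AC·AC·AC·AC·AC·AC·B·BB·B·BB·B·BB
    A ↦ B
    B ↦ AC
    C ↦ BB

A->B, B->AC, C->BB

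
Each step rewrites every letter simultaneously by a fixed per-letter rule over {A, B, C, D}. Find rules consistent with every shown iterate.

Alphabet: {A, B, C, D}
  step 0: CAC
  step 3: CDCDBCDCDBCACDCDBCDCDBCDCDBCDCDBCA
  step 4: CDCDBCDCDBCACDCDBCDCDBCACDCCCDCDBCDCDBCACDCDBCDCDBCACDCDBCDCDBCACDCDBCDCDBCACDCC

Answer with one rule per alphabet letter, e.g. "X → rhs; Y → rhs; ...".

  step 3 ⇒ step 4: CDCDBCDCDBCACDCDBCDCDBCDCDBCDCDBCA ⇒ CD·CDB·CD·CDB·CA·CD·CDB·CD·CDB·CA·CD·CC·CD·CDB·CD·CDB·CA·CD·CDB·CD·CDB·CA·CD·CDB·CD·CDB·CA·CD·CDB·CD·CDB·CA·CD·CC
    A ↦ CC
    B ↦ CA
    C ↦ CD
    D ↦ CDB

A->CC, B->CA, C->CD, D->CDB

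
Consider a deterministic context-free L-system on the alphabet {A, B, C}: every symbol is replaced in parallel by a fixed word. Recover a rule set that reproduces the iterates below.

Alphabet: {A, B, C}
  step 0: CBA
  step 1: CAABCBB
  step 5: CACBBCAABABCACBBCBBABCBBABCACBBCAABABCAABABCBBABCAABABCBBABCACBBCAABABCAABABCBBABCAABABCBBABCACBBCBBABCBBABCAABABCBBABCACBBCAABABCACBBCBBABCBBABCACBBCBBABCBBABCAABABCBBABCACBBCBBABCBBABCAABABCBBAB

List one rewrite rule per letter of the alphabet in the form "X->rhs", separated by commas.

A->CBB, B->AB, C->CA

  step 0 ⇒ step 1: CBA ⇒ CA·AB·CBB
    A ↦ CBB
    B ↦ AB
    C ↦ CA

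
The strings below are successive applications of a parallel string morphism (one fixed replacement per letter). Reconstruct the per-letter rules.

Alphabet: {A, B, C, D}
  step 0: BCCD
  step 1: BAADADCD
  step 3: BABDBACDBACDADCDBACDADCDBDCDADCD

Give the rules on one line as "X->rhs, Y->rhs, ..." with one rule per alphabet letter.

A->BD, B->BA, C->AD, D->CD

  step 0 ⇒ step 1: BCCD ⇒ BA·AD·AD·CD
    B ↦ BA
    C ↦ AD
    D ↦ CD
    A ↦ BD  (constrained at step 1)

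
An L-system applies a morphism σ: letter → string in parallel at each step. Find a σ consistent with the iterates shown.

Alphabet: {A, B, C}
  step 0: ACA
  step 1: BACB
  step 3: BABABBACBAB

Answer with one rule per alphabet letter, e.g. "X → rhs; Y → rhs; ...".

  step 0 ⇒ step 1: ACA ⇒ B·AC·B
    A ↦ B
    C ↦ AC
    B ↦ AB  (constrained at step 1)

A->B, B->AB, C->AC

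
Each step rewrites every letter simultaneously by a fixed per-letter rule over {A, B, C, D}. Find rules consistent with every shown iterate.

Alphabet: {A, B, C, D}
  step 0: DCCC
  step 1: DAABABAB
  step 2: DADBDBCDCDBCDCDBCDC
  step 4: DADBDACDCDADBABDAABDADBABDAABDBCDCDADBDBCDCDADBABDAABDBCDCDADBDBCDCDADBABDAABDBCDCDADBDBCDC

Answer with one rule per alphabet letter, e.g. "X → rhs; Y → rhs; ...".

  step 1 ⇒ step 2: DAABABAB ⇒ DA·DB·DB·CDC·DB·CDC·DB·CDC
    A ↦ DB
    B ↦ CDC
    D ↦ DA
  step 0 ⇒ step 1: DCCC ⇒ DA·AB·AB·AB
    C ↦ AB

A->DB, B->CDC, C->AB, D->DA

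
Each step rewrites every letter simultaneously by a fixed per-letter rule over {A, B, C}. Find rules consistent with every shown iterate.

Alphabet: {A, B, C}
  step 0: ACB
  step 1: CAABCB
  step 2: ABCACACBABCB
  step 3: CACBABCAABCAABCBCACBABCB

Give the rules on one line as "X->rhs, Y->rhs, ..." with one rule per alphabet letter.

  step 2 ⇒ step 3: ABCACACBABCB ⇒ CA·CB·AB·CA·AB·CA·AB·CB·CA·CB·AB·CB
    A ↦ CA
    B ↦ CB
    C ↦ AB

A->CA, B->CB, C->AB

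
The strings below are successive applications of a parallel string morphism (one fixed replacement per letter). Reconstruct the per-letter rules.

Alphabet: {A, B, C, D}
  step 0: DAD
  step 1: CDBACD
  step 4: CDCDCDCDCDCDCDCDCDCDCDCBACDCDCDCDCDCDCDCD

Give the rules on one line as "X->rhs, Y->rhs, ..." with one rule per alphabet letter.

  step 0 ⇒ step 1: DAD ⇒ CD·BA·CD
    A ↦ BA
    D ↦ CD
    B ↦ C  (constrained at step 1)
    C ↦ CD  (constrained at step 1)

A->BA, B->C, C->CD, D->CD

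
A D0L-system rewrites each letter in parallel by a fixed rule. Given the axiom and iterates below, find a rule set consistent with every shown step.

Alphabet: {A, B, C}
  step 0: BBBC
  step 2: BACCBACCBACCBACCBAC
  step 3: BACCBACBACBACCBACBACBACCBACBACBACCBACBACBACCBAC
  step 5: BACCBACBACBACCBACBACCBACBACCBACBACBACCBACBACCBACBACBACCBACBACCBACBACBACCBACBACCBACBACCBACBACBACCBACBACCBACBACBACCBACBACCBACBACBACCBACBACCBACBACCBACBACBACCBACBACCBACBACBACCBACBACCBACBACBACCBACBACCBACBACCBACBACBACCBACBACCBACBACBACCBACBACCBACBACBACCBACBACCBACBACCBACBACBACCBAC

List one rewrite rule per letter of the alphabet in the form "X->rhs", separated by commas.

A->CC, B->BA, C->BAC

  step 2 ⇒ step 3: BACCBACCBACCBACCBAC ⇒ BA·CC·BAC·BAC·BA·CC·BAC·BAC·BA·CC·BAC·BAC·BA·CC·BAC·BAC·BA·CC·BAC
    A ↦ CC
    B ↦ BA
    C ↦ BAC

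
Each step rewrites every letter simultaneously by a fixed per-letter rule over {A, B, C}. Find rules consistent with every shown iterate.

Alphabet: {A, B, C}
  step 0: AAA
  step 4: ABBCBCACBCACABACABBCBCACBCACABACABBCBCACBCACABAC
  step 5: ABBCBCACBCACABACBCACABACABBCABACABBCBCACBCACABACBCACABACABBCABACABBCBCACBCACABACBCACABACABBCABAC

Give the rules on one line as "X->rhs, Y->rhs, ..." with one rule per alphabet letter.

  step 4 ⇒ step 5: ABBCBCACBCACABACABBCBCACBCACABACABBCBCACBCACABAC ⇒ AB·BC·BC·AC·BC·AC·AB·AC·BC·AC·AB·AC·AB·BC·AB·AC·AB·BC·BC·AC·BC·AC·AB·AC·BC·AC·AB·AC·AB·BC·AB·AC·AB·BC·BC·AC·BC·AC·AB·AC·BC·AC·AB·AC·AB·BC·AB·AC
    A ↦ AB
    B ↦ BC
    C ↦ AC

A->AB, B->BC, C->AC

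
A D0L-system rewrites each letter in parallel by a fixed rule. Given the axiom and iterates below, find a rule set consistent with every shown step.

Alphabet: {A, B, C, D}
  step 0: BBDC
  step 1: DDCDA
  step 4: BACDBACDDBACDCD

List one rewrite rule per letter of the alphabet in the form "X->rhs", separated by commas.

A->B, B->D, C->A, D->CD

  step 0 ⇒ step 1: BBDC ⇒ D·D·CD·A
    B ↦ D
    C ↦ A
    D ↦ CD
    A ↦ B  (constrained at step 1)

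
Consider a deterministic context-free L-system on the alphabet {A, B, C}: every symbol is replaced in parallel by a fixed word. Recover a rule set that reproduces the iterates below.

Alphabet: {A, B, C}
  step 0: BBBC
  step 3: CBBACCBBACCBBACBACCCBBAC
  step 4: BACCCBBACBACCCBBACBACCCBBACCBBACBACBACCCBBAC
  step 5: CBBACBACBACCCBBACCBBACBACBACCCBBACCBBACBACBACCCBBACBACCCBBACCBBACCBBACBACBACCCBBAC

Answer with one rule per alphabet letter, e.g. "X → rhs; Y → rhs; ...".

A->B, B->C, C->BAC

  step 4 ⇒ step 5: BACCCBBACBACCCBBACBACCCBBACCBBACBACBACCCBBAC ⇒ C·B·BAC·BAC·BAC·C·C·B·BAC·C·B·BAC·BAC·BAC·C·C·B·BAC·C·B·BAC·BAC·BAC·C·C·B·BAC·BAC·C·C·B·BAC·C·B·BAC·C·B·BAC·BAC·BAC·C·C·B·BAC
    A ↦ B
    B ↦ C
    C ↦ BAC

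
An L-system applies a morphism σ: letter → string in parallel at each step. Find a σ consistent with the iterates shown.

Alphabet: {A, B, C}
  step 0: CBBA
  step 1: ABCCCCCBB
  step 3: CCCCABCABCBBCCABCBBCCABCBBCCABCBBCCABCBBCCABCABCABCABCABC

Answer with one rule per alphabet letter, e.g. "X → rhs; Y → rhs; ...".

  step 0 ⇒ step 1: CBBA ⇒ ABC·CC·CC·BB
    A ↦ BB
    B ↦ CC
    C ↦ ABC

A->BB, B->CC, C->ABC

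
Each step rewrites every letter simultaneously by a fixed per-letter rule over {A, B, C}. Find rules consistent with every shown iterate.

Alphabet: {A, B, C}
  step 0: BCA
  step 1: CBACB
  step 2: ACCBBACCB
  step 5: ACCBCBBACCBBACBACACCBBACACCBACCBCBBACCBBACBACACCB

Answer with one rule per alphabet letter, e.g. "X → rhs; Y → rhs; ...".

A->B, B->CB, C->AC

  step 1 ⇒ step 2: CBACB ⇒ AC·CB·B·AC·CB
    A ↦ B
    B ↦ CB
    C ↦ AC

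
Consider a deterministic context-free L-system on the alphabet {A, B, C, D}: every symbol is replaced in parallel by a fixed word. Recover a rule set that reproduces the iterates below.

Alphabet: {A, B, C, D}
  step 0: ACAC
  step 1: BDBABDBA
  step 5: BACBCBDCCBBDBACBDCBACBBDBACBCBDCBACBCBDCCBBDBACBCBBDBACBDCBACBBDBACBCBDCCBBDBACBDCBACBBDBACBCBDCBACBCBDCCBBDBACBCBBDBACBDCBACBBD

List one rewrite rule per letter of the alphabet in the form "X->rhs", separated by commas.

A->BD, B->CB, C->BA, D->DC

  step 0 ⇒ step 1: ACAC ⇒ BD·BA·BD·BA
    A ↦ BD
    C ↦ BA
    B ↦ CB  (constrained at step 1)
    D ↦ DC  (constrained at step 1)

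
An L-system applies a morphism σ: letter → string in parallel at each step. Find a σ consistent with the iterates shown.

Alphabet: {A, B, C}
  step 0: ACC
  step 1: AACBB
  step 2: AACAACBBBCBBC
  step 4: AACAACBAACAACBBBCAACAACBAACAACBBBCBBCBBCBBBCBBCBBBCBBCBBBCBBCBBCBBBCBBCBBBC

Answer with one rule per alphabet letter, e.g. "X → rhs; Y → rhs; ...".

  step 1 ⇒ step 2: AACBB ⇒ AAC·AAC·B·BBC·BBC
    A ↦ AAC
    B ↦ BBC
    C ↦ B

A->AAC, B->BBC, C->B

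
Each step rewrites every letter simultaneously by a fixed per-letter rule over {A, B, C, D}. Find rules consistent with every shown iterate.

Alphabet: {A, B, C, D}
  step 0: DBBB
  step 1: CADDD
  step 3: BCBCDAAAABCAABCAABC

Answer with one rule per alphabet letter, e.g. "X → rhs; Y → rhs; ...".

  step 0 ⇒ step 1: DBBB ⇒ CA·D·D·D
    B ↦ D
    D ↦ CA
    A ↦ BC  (constrained at step 1)
    C ↦ AA  (constrained at step 1)

A->BC, B->D, C->AA, D->CA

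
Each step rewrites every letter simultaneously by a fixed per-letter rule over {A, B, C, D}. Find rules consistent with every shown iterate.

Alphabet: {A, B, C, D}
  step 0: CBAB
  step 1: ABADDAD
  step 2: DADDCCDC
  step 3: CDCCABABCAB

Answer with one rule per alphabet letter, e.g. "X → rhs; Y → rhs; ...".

A->D, B->AD, C->AB, D->C

  step 2 ⇒ step 3: DADDCCDC ⇒ C·D·C·C·AB·AB·C·AB
    A ↦ D
    C ↦ AB
    D ↦ C
  step 0 ⇒ step 1: CBAB ⇒ AB·AD·D·AD
    B ↦ AD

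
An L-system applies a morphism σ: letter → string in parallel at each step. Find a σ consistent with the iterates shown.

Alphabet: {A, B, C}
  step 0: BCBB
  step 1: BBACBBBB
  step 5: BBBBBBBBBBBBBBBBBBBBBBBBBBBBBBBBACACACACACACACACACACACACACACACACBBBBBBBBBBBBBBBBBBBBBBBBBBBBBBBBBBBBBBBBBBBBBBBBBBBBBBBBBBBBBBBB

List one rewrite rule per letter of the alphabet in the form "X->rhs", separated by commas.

A->AC, B->BB, C->AC

  step 0 ⇒ step 1: BCBB ⇒ BB·AC·BB·BB
    B ↦ BB
    C ↦ AC
    A ↦ AC  (constrained at step 1)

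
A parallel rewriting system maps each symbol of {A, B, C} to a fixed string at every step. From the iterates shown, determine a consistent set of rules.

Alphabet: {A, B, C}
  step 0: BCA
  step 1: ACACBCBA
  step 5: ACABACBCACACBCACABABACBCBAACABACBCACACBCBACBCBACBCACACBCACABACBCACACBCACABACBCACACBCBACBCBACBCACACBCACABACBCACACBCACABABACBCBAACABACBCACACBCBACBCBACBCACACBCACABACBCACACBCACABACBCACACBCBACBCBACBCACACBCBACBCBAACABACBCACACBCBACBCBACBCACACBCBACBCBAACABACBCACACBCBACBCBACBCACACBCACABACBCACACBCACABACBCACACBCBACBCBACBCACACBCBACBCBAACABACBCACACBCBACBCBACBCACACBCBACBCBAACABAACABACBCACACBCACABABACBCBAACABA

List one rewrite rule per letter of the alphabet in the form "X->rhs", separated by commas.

  step 0 ⇒ step 1: BCA ⇒ ACA·CBC·BA
    A ↦ BA
    B ↦ ACA
    C ↦ CBC

A->BA, B->ACA, C->CBC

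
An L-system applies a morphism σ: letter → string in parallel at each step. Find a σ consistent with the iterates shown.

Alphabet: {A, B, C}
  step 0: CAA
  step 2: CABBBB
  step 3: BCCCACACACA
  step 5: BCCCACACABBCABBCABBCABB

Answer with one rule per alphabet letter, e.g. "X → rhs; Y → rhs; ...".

A->CC, B->CA, C->B

  step 2 ⇒ step 3: CABBBB ⇒ B·CC·CA·CA·CA·CA
    A ↦ CC
    B ↦ CA
    C ↦ B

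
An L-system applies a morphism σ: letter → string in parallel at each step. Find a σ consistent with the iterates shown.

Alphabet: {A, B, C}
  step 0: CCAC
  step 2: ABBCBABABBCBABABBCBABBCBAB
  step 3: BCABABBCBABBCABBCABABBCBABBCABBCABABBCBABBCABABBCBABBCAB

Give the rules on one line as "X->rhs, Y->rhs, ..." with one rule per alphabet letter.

A->BC, B->AB, C->BCB

  step 2 ⇒ step 3: ABBCBABABBCBABABBCBABBCBAB ⇒ BC·AB·AB·BCB·AB·BC·AB·BC·AB·AB·BCB·AB·BC·AB·BC·AB·AB·BCB·AB·BC·AB·AB·BCB·AB·BC·AB
    A ↦ BC
    B ↦ AB
    C ↦ BCB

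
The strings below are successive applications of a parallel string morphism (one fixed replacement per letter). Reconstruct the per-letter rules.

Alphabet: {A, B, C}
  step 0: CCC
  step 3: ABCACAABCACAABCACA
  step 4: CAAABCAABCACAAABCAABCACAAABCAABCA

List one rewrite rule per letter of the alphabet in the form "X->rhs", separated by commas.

A->CA, B->A, C->AB

  step 3 ⇒ step 4: ABCACAABCACAABCACA ⇒ CA·A·AB·CA·AB·CA·CA·A·AB·CA·AB·CA·CA·A·AB·CA·AB·CA
    A ↦ CA
    B ↦ A
    C ↦ AB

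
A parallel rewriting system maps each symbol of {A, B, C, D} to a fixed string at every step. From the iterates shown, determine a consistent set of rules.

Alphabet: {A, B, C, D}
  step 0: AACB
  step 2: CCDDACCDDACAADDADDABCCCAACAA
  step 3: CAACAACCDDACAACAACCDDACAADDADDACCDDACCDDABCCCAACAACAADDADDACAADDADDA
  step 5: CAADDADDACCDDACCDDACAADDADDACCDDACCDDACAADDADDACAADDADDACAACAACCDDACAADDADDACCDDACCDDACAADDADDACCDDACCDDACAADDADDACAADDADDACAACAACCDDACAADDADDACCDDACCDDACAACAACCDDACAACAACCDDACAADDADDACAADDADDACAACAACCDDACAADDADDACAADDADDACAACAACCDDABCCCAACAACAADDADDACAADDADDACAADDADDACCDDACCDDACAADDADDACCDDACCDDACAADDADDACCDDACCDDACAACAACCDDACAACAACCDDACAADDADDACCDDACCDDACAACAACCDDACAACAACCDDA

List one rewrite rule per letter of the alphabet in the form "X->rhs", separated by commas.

A->DDA, B->BCC, C->CAA, D->C

  step 2 ⇒ step 3: CCDDACCDDACAADDADDABCCCAACAA ⇒ CAA·CAA·C·C·DDA·CAA·CAA·C·C·DDA·CAA·DDA·DDA·C·C·DDA·C·C·DDA·BCC·CAA·CAA·CAA·DDA·DDA·CAA·DDA·DDA
    A ↦ DDA
    B ↦ BCC
    C ↦ CAA
    D ↦ C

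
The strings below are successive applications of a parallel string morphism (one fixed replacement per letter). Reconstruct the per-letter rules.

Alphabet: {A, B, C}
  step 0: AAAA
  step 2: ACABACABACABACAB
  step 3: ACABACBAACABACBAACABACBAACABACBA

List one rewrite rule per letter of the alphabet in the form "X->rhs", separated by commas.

  step 2 ⇒ step 3: ACABACABACABACAB ⇒ AC·AB·AC·BA·AC·AB·AC·BA·AC·AB·AC·BA·AC·AB·AC·BA
    A ↦ AC
    B ↦ BA
    C ↦ AB

A->AC, B->BA, C->AB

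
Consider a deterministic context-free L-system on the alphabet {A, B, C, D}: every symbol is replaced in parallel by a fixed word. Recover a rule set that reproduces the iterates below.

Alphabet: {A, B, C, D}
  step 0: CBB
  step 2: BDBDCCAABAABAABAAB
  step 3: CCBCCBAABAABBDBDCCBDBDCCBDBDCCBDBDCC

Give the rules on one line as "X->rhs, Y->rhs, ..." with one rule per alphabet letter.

  step 2 ⇒ step 3: BDBDCCAABAABAABAAB ⇒ CC·B·CC·B·AAB·AAB·BD·BD·CC·BD·BD·CC·BD·BD·CC·BD·BD·CC
    A ↦ BD
    B ↦ CC
    C ↦ AAB
    D ↦ B

A->BD, B->CC, C->AAB, D->B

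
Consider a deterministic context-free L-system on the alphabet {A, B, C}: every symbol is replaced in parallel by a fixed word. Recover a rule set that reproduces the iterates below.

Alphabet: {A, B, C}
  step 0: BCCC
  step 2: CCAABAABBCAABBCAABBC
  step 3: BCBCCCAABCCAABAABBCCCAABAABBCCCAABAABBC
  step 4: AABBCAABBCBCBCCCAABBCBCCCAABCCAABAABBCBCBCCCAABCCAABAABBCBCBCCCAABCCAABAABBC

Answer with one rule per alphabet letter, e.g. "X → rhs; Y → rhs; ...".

  step 3 ⇒ step 4: BCBCCCAABCCAABAABBCCCAABAABBCCCAABAABBC ⇒ AAB·BC·AAB·BC·BC·BC·C·C·AAB·BC·BC·C·C·AAB·C·C·AAB·AAB·BC·BC·BC·C·C·AAB·C·C·AAB·AAB·BC·BC·BC·C·C·AAB·C·C·AAB·AAB·BC
    A ↦ C
    B ↦ AAB
    C ↦ BC

A->C, B->AAB, C->BC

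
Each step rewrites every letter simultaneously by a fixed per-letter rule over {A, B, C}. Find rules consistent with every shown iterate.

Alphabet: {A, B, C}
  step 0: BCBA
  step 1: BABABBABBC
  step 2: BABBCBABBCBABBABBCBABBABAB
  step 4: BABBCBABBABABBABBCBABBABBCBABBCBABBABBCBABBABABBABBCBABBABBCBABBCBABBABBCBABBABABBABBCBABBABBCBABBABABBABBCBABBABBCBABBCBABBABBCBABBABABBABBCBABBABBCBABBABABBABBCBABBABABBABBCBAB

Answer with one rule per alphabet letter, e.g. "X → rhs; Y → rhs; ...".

  step 1 ⇒ step 2: BABABBABBC ⇒ BAB·BC·BAB·BC·BAB·BAB·BC·BAB·BAB·AB
    A ↦ BC
    B ↦ BAB
    C ↦ AB

A->BC, B->BAB, C->AB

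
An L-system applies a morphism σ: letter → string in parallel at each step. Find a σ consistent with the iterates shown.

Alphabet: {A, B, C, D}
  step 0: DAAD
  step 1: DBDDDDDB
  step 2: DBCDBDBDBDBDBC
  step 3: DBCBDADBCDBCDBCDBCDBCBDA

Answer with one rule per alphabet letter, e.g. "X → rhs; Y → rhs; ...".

  step 2 ⇒ step 3: DBCDBDBDBDBDBC ⇒ DB·C·BDA·DB·C·DB·C·DB·C·DB·C·DB·C·BDA
    B ↦ C
    C ↦ BDA
    D ↦ DB
  step 0 ⇒ step 1: DAAD ⇒ DB·DD·DD·DB
    A ↦ DD

A->DD, B->C, C->BDA, D->DB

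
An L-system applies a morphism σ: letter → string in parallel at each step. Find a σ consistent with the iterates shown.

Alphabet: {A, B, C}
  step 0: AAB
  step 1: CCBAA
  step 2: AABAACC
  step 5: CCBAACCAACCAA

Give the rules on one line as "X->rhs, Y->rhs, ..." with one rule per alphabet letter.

A->C, B->BAA, C->A

  step 1 ⇒ step 2: CCBAA ⇒ A·A·BAA·C·C
    A ↦ C
    B ↦ BAA
    C ↦ A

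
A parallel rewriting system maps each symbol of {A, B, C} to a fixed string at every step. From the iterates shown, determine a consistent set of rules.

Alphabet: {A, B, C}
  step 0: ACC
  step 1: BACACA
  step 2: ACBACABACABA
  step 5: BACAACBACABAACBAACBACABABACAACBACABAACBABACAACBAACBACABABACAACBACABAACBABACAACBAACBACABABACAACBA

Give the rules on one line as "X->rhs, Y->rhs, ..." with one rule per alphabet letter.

  step 1 ⇒ step 2: BACACA ⇒ AC·BA·CA·BA·CA·BA
    A ↦ BA
    B ↦ AC
    C ↦ CA

A->BA, B->AC, C->CA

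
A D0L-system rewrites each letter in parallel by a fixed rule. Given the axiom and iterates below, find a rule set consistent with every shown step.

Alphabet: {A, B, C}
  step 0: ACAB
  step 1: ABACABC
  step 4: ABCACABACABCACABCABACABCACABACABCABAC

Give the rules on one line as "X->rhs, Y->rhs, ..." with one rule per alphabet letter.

A->AB, B->C, C->AC

  step 0 ⇒ step 1: ACAB ⇒ AB·AC·AB·C
    A ↦ AB
    B ↦ C
    C ↦ AC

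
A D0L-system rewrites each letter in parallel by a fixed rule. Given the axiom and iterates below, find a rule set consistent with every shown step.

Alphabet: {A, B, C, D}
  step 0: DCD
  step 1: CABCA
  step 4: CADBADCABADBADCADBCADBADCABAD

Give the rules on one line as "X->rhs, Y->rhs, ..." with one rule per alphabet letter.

A->AD, B->DB, C->B, D->CA

  step 0 ⇒ step 1: DCD ⇒ CA·B·CA
    C ↦ B
    D ↦ CA
    A ↦ AD  (constrained at step 1)
    B ↦ DB  (constrained at step 1)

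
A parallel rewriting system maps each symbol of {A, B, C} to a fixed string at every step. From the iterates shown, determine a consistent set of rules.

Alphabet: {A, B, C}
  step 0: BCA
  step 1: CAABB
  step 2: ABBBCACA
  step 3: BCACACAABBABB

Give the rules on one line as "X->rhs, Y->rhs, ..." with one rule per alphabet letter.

A->B, B->CA, C->AB

  step 2 ⇒ step 3: ABBBCACA ⇒ B·CA·CA·CA·AB·B·AB·B
    A ↦ B
    B ↦ CA
    C ↦ AB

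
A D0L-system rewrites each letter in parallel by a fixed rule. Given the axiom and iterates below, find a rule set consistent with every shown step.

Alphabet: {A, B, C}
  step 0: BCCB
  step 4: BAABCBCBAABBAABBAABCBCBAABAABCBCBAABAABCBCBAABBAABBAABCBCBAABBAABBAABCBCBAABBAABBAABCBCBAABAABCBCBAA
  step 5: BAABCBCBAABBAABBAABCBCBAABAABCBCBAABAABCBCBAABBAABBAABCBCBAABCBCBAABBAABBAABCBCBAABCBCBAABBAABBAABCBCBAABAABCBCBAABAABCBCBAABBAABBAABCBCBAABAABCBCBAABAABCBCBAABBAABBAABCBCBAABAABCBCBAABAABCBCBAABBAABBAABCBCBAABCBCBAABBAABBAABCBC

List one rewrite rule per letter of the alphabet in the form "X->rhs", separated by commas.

A->BC, B->BAA, C->B

  step 4 ⇒ step 5: BAABCBCBAABBAABBAABCBCBAABAABCBCBAABAABCBCBAABBAABBAABCBCBAABBAABBAABCBCBAABBAABBAABCBCBAABAABCBCBAA ⇒ BAA·BC·BC·BAA·B·BAA·B·BAA·BC·BC·BAA·BAA·BC·BC·BAA·BAA·BC·BC·BAA·B·BAA·B·BAA·BC·BC·BAA·BC·BC·BAA·B·BAA·B·BAA·BC·BC·BAA·BC·BC·BAA·B·BAA·B·BAA·BC·BC·BAA·BAA·BC·BC·BAA·BAA·BC·BC·BAA·B·BAA·B·BAA·BC·BC·BAA·BAA·BC·BC·BAA·BAA·BC·BC·BAA·B·BAA·B·BAA·BC·BC·BAA·BAA·BC·BC·BAA·BAA·BC·BC·BAA·B·BAA·B·BAA·BC·BC·BAA·BC·BC·BAA·B·BAA·B·BAA·BC·BC
    A ↦ BC
    B ↦ BAA
    C ↦ B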